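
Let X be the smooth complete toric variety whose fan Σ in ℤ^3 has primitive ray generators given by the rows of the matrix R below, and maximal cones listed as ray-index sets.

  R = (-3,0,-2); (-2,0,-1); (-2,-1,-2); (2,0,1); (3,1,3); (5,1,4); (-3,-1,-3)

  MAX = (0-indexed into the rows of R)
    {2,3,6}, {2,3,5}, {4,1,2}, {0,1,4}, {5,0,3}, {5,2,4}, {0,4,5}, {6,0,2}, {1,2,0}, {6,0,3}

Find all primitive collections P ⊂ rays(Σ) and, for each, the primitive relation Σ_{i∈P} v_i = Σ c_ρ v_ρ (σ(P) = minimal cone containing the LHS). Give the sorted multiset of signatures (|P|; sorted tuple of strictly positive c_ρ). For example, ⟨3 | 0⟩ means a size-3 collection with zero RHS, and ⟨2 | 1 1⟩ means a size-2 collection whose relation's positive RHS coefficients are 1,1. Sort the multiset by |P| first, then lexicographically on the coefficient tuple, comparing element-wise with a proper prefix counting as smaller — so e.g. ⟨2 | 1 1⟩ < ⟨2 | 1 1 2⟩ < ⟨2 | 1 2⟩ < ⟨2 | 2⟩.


The 9 primitive collections of Σ (r=7, n=3):

  P = {1,3}:  v_{1} + v_{3} = 0 — sig = ⟨2 | 0⟩
  P = {4,6}:  v_{4} + v_{6} = 0 — sig = ⟨2 | 0⟩
  P = {1,5}:  v_{1} + v_{5} = v_{4} — sig = ⟨2 | 1⟩
  P = {3,4}:  v_{3} + v_{4} = v_{5} — sig = ⟨2 | 1⟩
  P = {5,6}:  v_{5} + v_{6} = v_{3} — sig = ⟨2 | 1⟩
  P = {1,6}:  v_{1} + v_{6} = v_{0} + v_{2} — sig = ⟨2 | 1 1⟩
  P = {0,2,5}:  v_{0} + v_{2} + v_{5} = 0 — sig = ⟨3 | 0⟩
  P = {0,2,3}:  v_{0} + v_{2} + v_{3} = v_{6} — sig = ⟨3 | 1⟩
  P = {0,2,4}:  v_{0} + v_{2} + v_{4} = v_{1} — sig = ⟨3 | 1⟩

Hence PRS(X_Σ) =
{ ⟨2 | 0⟩ ×2,  ⟨2 | 1⟩ ×3,  ⟨2 | 1 1⟩,  ⟨3 | 0⟩,  ⟨3 | 1⟩ ×2 }


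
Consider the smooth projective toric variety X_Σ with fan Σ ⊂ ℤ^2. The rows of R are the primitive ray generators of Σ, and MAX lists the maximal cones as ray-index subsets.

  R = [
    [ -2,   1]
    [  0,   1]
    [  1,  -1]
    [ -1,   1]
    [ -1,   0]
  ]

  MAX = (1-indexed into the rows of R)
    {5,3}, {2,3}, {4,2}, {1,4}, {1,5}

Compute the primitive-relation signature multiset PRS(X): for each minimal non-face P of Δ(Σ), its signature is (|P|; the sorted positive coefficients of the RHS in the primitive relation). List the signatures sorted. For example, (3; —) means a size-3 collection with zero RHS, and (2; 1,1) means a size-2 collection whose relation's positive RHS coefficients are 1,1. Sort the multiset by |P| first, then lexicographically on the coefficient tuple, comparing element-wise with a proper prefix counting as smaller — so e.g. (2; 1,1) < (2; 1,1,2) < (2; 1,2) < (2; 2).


5 minimal non-faces of Δ(Σ) (on 5 rays):

  P={3,4}:  v_{3} + v_{4} = 0 — sig = (2; —)
  P={1,3}:  v_{1} + v_{3} = v_{5} — sig = (2; 1)
  P={2,5}:  v_{2} + v_{5} = v_{4} — sig = (2; 1)
  P={4,5}:  v_{4} + v_{5} = v_{1} — sig = (2; 1)
  P={1,2}:  v_{1} + v_{2} = 2·v_{4} — sig = (2; 2)

so the primitive-relation signature multiset is
[(2; —), (2; 1), (2; 1), (2; 1), (2; 2)]


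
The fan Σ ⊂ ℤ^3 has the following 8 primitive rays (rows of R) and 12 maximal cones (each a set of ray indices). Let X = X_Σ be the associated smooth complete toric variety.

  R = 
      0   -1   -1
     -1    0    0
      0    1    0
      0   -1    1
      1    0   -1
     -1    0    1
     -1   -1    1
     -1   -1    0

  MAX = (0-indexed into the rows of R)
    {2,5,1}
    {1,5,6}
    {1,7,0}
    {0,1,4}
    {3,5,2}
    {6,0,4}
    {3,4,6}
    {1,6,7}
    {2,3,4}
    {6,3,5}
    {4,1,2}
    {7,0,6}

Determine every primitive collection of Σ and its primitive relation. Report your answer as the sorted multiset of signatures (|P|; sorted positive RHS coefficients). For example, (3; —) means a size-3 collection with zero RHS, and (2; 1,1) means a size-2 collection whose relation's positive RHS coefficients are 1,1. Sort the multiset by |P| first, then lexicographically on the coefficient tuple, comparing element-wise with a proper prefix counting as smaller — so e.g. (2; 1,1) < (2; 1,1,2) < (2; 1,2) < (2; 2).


Δ(Σ) — 8 vertices, 12 min non-faces:

  P={4,5}:  v_{4} + v_{5} = 0 ; sig = (2; —)
  P={0,5}:  v_{0} + v_{5} = v_{7} ; sig = (2; 1)
  P={1,3}:  v_{1} + v_{3} = v_{6} ; sig = (2; 1)
  P={2,6}:  v_{2} + v_{6} = v_{5} ; sig = (2; 1)
  P={2,7}:  v_{2} + v_{7} = v_{1} ; sig = (2; 1)
  P={4,7}:  v_{4} + v_{7} = v_{0} ; sig = (2; 1)
  P={0,2}:  v_{0} + v_{2} = v_{1} + v_{4} ; sig = (2; 1,1)
  P={5,7}:  v_{5} + v_{7} = v_{1} + v_{6} ; sig = (2; 1,1)
  P={3,7}:  v_{3} + v_{7} = v_{4} + 2·v_{6} ; sig = (2; 1,2)
  P={0,3}:  v_{0} + v_{3} = 2·v_{4} + 2·v_{6} ; sig = (2; 2,2)
  P={1,4,6}:  v_{1} + v_{4} + v_{6} = v_{7} ; sig = (3; 1)
  P={0,1,6}:  v_{0} + v_{1} + v_{6} = 2·v_{7} ; sig = (3; 2)

Hence PRS(X_Σ) =
    |P|=2: 10 collections, coeffs (), (1), (1), (1), (1), (1), (1,1), (1,1), (1,2), (2,2)
    |P|=3: 2 collections, coeffs (1), (2)


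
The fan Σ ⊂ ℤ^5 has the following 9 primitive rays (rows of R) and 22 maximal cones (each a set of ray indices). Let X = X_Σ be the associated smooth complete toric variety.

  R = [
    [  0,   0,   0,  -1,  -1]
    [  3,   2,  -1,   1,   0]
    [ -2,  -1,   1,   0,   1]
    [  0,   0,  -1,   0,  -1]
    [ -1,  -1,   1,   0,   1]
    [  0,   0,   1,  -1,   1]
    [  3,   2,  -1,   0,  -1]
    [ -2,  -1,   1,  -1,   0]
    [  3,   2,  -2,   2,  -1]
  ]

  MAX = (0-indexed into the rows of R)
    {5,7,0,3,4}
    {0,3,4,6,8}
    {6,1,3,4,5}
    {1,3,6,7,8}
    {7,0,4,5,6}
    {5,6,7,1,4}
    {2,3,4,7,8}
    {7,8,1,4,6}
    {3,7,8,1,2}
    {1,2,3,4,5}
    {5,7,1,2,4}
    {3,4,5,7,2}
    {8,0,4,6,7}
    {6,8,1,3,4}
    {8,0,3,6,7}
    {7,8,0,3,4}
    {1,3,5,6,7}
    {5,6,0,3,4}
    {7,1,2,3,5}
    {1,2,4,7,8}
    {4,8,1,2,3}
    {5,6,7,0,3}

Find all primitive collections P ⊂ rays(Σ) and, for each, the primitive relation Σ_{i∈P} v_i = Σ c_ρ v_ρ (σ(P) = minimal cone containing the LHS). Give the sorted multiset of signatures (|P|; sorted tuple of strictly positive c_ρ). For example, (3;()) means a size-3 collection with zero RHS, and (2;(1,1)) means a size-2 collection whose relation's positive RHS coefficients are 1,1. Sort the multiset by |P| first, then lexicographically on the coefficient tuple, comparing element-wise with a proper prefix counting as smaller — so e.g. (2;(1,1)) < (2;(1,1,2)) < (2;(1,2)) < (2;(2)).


Δ(Σ) — 9 vertices, 6 min non-faces:

  P = {0,1}:  v_{0} + v_{1} = v_{6} ; sig = (2;(1))
  P = {0,2}:  v_{0} + v_{2} = v_{7} ; sig = (2;(1))
  P = {5,8}:  v_{5} + v_{8} = v_{1} ; sig = (2;(1))
  P = {2,6}:  v_{2} + v_{6} = v_{1} + v_{7} ; sig = (2;(1,1))
  P = {1,3,4,7}:  v_{1} + v_{3} + v_{4} + v_{7} = 0 ; sig = (4;())
  P = {3,4,6,7}:  v_{3} + v_{4} + v_{6} + v_{7} = v_{0} ; sig = (4;(1))

Sorted signature multiset PRS(X):
    (2;(1))
    (2;(1))
    (2;(1))
    (2;(1,1))
    (4;())
    (4;(1))


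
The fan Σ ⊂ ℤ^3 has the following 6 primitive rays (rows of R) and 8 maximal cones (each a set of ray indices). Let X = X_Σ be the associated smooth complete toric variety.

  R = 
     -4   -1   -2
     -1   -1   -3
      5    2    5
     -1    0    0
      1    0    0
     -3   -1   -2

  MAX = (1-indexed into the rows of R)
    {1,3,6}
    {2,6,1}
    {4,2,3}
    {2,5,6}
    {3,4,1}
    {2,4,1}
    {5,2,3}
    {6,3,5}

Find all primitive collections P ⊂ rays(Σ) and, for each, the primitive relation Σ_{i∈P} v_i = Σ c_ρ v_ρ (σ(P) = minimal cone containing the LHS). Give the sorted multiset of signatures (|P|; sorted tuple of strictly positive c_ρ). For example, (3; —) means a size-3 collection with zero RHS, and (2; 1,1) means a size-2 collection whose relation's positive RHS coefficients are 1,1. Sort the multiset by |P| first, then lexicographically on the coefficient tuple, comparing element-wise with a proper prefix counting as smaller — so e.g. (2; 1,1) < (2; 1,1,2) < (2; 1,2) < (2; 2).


5 minimal non-faces of Δ(Σ) (on 6 rays):

  • {4,5}:  v_{4} + v_{5} = 0 — sig = (2; —)
  • {1,5}:  v_{1} + v_{5} = v_{6} — sig = (2; 1)
  • {4,6}:  v_{4} + v_{6} = v_{1} — sig = (2; 1)
  • {1,2,3}:  v_{1} + v_{2} + v_{3} = 0 — sig = (3; —)
  • {2,3,6}:  v_{2} + v_{3} + v_{6} = v_{5} — sig = (3; 1)

Signatures (|P|; sorted positive RHS coefficients), sorted:
{ (2; —),  (2; 1) ×2,  (3; —),  (3; 1) }


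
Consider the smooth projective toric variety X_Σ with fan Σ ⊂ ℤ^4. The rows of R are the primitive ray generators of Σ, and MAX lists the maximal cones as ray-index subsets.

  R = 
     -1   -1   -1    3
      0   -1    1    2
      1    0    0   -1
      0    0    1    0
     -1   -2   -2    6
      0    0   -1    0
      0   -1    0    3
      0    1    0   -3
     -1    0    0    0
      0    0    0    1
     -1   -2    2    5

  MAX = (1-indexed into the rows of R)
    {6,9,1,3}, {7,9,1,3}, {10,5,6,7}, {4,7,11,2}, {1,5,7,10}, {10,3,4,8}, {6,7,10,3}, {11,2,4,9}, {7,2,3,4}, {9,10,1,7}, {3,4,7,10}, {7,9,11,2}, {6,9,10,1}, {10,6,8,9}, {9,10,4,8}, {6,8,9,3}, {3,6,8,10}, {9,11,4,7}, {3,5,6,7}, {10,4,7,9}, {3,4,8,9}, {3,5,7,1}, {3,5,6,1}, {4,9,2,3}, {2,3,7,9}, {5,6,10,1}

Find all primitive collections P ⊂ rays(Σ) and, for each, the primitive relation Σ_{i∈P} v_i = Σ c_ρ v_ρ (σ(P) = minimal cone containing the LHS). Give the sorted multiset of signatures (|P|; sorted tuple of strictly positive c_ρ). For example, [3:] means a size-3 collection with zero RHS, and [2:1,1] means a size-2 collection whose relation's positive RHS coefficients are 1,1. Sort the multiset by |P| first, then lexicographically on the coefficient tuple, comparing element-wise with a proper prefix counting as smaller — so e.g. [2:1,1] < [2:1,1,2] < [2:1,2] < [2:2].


Primitive collections (25):

  P={4,6}:  v_{4} + v_{6} = 0  ⟹  sig = [2:]
  P={7,8}:  v_{7} + v_{8} = 0  ⟹  sig = [2:]
  P={1,4}:  v_{1} + v_{4} = v_{7} + v_{9}  ⟹  sig = [2:1,1]
  P={1,8}:  v_{1} + v_{8} = v_{6} + v_{9}  ⟹  sig = [2:1,1]
  P={2,10}:  v_{2} + v_{10} = v_{4} + v_{7}  ⟹  sig = [2:1,1]
  P={4,5}:  v_{4} + v_{5} = v_{1} + v_{7}  ⟹  sig = [2:1,1]
  P={5,8}:  v_{5} + v_{8} = v_{1} + v_{6}  ⟹  sig = [2:1,1]
  P={2,6}:  v_{2} + v_{6} = v_{3} + v_{7} + v_{9}  ⟹  sig = [2:1,1,1]
  P={2,8}:  v_{2} + v_{8} = v_{3} + v_{4} + v_{9}  ⟹  sig = [2:1,1,1]
  P={6,11}:  v_{6} + v_{11} = v_{2} + v_{7} + v_{9}  ⟹  sig = [2:1,1,1]
  P={8,11}:  v_{8} + v_{11} = v_{2} + v_{4} + v_{9}  ⟹  sig = [2:1,1,1]
  P={2,5}:  v_{2} + v_{5} = v_{1} + v_{3} + 2·v_{7} + v_{9}  ⟹  sig = [2:1,1,1,2]
  P={1,2}:  v_{1} + v_{2} = v_{3} + 2·v_{7} + 2·v_{9}  ⟹  sig = [2:1,2,2]
  P={1,11}:  v_{1} + v_{11} = v_{2} + 2·v_{7} + 2·v_{9}  ⟹  sig = [2:1,2,2]
  P={10,11}:  v_{10} + v_{11} = 2·v_{4} + 2·v_{7} + v_{9}  ⟹  sig = [2:1,2,2]
  P={5,11}:  v_{5} + v_{11} = v_{3} + 4·v_{7} + 3·v_{9}  ⟹  sig = [2:1,3,4]
  P={3,11}:  v_{3} + v_{11} = 2·v_{2}  ⟹  sig = [2:2]
  P={5,9}:  v_{5} + v_{9} = 2·v_{1}  ⟹  sig = [2:2]
  P={3,9,10}:  v_{3} + v_{9} + v_{10} = 0  ⟹  sig = [3:]
  P={1,6,7}:  v_{1} + v_{6} + v_{7} = v_{5}  ⟹  sig = [3:1]
  P={6,7,9}:  v_{6} + v_{7} + v_{9} = v_{1}  ⟹  sig = [3:1]
  P={1,3,10}:  v_{1} + v_{3} + v_{10} = v_{6} + v_{7}  ⟹  sig = [3:1,1]
  P={3,5,10}:  v_{3} + v_{5} + v_{10} = 2·v_{6} + 2·v_{7}  ⟹  sig = [3:2,2]
  P={2,4,7,9}:  v_{2} + v_{4} + v_{7} + v_{9} = v_{11}  ⟹  sig = [4:1]
  P={3,4,7,9}:  v_{3} + v_{4} + v_{7} + v_{9} = v_{2}  ⟹  sig = [4:1]

Hence PRS(X_Σ) =
    [2:]
    [2:]
    [2:1,1]
    [2:1,1]
    [2:1,1]
    [2:1,1]
    [2:1,1]
    [2:1,1,1]
    [2:1,1,1]
    [2:1,1,1]
    [2:1,1,1]
    [2:1,1,1,2]
    [2:1,2,2]
    [2:1,2,2]
    [2:1,2,2]
    [2:1,3,4]
    [2:2]
    [2:2]
    [3:]
    [3:1]
    [3:1]
    [3:1,1]
    [3:2,2]
    [4:1]
    [4:1]


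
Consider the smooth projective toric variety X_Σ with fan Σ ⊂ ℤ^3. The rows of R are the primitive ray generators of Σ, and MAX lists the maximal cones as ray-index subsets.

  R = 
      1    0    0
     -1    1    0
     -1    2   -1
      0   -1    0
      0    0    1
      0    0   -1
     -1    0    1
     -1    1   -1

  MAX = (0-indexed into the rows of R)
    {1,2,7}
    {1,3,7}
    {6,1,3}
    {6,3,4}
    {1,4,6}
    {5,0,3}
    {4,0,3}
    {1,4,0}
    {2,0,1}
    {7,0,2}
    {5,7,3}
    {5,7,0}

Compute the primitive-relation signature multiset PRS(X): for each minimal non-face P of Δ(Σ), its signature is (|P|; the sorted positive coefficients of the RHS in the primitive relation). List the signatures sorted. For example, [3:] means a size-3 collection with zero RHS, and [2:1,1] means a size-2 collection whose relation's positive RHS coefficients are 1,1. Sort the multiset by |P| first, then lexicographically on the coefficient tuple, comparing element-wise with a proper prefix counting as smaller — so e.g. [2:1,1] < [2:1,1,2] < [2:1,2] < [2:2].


14 collections generate NE(X_Σ); each relation:

  • {4,5}:  v_{4} + v_{5} = 0  ⇒ sig = [2:]
  • {0,6}:  v_{0} + v_{6} = v_{4}  ⇒ sig = [2:1]
  • {1,5}:  v_{1} + v_{5} = v_{7}  ⇒ sig = [2:1]
  • {2,3}:  v_{2} + v_{3} = v_{7}  ⇒ sig = [2:1]
  • {4,7}:  v_{4} + v_{7} = v_{1}  ⇒ sig = [2:1]
  • {5,6}:  v_{5} + v_{6} = v_{1} + v_{3}  ⇒ sig = [2:1,1]
  • {2,4}:  v_{2} + v_{4} = v_{0} + 2·v_{1}  ⇒ sig = [2:1,2]
  • {2,5}:  v_{2} + v_{5} = v_{0} + 2·v_{7}  ⇒ sig = [2:1,2]
  • {6,7}:  v_{6} + v_{7} = 2·v_{1} + v_{3}  ⇒ sig = [2:1,2]
  • {2,6}:  v_{2} + v_{6} = 2·v_{1}  ⇒ sig = [2:2]
  • {0,1,3}:  v_{0} + v_{1} + v_{3} = 0  ⇒ sig = [3:]
  • {0,1,7}:  v_{0} + v_{1} + v_{7} = v_{2}  ⇒ sig = [3:1]
  • {0,3,7}:  v_{0} + v_{3} + v_{7} = v_{5}  ⇒ sig = [3:1]
  • {1,3,4}:  v_{1} + v_{3} + v_{4} = v_{6}  ⇒ sig = [3:1]

Sorted signature multiset PRS(X):
{ [2:],  [2:1] ×4,  [2:1,1],  [2:1,2] ×3,  [2:2],  [3:],  [3:1] ×3 }


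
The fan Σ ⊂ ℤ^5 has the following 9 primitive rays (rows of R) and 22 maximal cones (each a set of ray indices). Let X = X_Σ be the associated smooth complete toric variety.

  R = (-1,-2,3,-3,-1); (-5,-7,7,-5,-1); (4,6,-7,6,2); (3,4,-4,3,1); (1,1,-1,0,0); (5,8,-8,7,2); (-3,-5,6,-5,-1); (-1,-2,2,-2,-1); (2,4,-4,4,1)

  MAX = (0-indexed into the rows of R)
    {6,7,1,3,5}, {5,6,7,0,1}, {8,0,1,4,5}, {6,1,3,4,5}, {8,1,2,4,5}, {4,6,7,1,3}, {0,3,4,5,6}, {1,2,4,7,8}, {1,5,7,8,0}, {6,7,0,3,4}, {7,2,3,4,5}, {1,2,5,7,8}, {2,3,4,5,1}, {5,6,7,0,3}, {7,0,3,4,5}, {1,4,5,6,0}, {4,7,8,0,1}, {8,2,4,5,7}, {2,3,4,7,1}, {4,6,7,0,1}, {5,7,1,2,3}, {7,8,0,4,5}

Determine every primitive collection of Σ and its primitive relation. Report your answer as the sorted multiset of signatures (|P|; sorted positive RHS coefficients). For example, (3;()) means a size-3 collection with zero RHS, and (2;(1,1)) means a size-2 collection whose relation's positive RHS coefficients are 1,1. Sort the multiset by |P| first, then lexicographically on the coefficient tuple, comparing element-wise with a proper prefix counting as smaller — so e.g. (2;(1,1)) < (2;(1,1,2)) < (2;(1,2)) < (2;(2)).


7 collections generate NE(X_Σ); each relation:

  P={0,2}:  v_{0} + v_{2} = v_{3}  ⇒ sig = (2;(1))
  P={3,8}:  v_{3} + v_{8} = v_{5}  ⇒ sig = (2;(1))
  P={6,8}:  v_{6} + v_{8} = v_{0} + v_{1} + v_{5}  ⇒ sig = (2;(1,1,1))
  P={2,6}:  v_{2} + v_{6} = v_{1} + 2·v_{3}  ⇒ sig = (2;(1,2))
  P={0,1,3}:  v_{0} + v_{1} + v_{3} = v_{6}  ⇒ sig = (3;(1))
  P={1,4,5,7}:  v_{1} + v_{4} + v_{5} + v_{7} = 0  ⇒ sig = (4;())
  P={4,5,6,7}:  v_{4} + v_{5} + v_{6} + v_{7} = v_{0} + v_{3}  ⇒ sig = (4;(1,1))

Signatures (|P|; sorted positive RHS coefficients), sorted:
{ (2;(1)) ×2,  (2;(1,1,1)),  (2;(1,2)),  (3;(1)),  (4;()),  (4;(1,1)) }


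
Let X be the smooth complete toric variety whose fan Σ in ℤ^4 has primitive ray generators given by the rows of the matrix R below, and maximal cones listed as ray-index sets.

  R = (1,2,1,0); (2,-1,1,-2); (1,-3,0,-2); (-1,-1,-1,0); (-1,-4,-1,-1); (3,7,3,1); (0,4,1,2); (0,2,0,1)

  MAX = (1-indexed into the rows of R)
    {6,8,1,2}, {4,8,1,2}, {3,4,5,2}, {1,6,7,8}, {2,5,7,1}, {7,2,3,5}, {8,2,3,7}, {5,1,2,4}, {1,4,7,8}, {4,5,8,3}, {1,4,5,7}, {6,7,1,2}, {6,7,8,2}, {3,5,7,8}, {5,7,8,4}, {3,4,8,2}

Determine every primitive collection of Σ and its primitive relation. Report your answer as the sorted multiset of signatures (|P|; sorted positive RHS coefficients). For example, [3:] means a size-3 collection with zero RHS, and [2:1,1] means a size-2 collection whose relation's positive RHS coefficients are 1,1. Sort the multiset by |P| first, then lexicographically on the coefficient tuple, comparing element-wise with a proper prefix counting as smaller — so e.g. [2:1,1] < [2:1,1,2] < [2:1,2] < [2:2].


Δ(Σ) — 8 vertices, 9 min non-faces:

  • {1,3}:  v_{1} + v_{3} = v_{2}  ⟹  sig = [2:1]
  • {5,6}:  v_{5} + v_{6} = v_{2} + v_{7}  ⟹  sig = [2:1,1]
  • {3,6}:  v_{3} + v_{6} = 2·v_{2} + v_{7} + v_{8}  ⟹  sig = [2:1,1,2]
  • {4,6}:  v_{4} + v_{6} = 2·v_{1} + v_{8}  ⟹  sig = [2:1,2]
  • {1,5,8}:  v_{1} + v_{5} + v_{8} = 0  ⟹  sig = [3:]
  • {3,4,7}:  v_{3} + v_{4} + v_{7} = 0  ⟹  sig = [3:]
  • {2,4,7}:  v_{2} + v_{4} + v_{7} = v_{1}  ⟹  sig = [3:1]
  • {2,5,8}:  v_{2} + v_{5} + v_{8} = v_{3}  ⟹  sig = [3:1]
  • {1,2,7,8}:  v_{1} + v_{2} + v_{7} + v_{8} = v_{6}  ⟹  sig = [4:1]

Signatures (|P|; sorted positive RHS coefficients), sorted:
{ [2:1],  [2:1,1],  [2:1,1,2],  [2:1,2],  [3:] ×2,  [3:1] ×2,  [4:1] }


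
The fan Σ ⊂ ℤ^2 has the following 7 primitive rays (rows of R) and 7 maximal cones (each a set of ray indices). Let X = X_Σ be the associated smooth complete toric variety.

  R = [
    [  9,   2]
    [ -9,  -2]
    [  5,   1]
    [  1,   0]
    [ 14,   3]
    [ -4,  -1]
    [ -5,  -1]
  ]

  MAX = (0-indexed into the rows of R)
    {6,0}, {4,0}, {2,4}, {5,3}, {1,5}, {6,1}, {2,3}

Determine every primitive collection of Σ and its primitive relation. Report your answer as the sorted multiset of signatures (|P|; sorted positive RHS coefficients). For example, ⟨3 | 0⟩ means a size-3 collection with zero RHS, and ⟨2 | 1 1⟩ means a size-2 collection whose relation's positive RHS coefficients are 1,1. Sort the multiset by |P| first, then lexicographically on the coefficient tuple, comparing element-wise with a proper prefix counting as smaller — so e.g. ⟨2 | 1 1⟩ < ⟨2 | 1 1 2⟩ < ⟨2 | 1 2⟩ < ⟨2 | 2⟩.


Minimal non-faces — 14 found among 7 rays, 7 max cones:

  {0,1}:  v_{0} + v_{1} = 0  ⇒ sig = ⟨2 | 0⟩
  {2,6}:  v_{2} + v_{6} = 0  ⇒ sig = ⟨2 | 0⟩
  {0,2}:  v_{0} + v_{2} = v_{4}  ⇒ sig = ⟨2 | 1⟩
  {0,5}:  v_{0} + v_{5} = v_{2}  ⇒ sig = ⟨2 | 1⟩
  {1,2}:  v_{1} + v_{2} = v_{5}  ⇒ sig = ⟨2 | 1⟩
  {1,4}:  v_{1} + v_{4} = v_{2}  ⇒ sig = ⟨2 | 1⟩
  {2,5}:  v_{2} + v_{5} = v_{3}  ⇒ sig = ⟨2 | 1⟩
  {3,6}:  v_{3} + v_{6} = v_{5}  ⇒ sig = ⟨2 | 1⟩
  {4,6}:  v_{4} + v_{6} = v_{0}  ⇒ sig = ⟨2 | 1⟩
  {5,6}:  v_{5} + v_{6} = v_{1}  ⇒ sig = ⟨2 | 1⟩
  {0,3}:  v_{0} + v_{3} = 2·v_{2}  ⇒ sig = ⟨2 | 2⟩
  {1,3}:  v_{1} + v_{3} = 2·v_{5}  ⇒ sig = ⟨2 | 2⟩
  {4,5}:  v_{4} + v_{5} = 2·v_{2}  ⇒ sig = ⟨2 | 2⟩
  {3,4}:  v_{3} + v_{4} = 3·v_{2}  ⇒ sig = ⟨2 | 3⟩

Sorted signature multiset PRS(X):
    |P|=2: 14 collections, coeffs (), (), (1), (1), (1), (1), (1), (1), (1), (1), (2), (2), (2), (3)


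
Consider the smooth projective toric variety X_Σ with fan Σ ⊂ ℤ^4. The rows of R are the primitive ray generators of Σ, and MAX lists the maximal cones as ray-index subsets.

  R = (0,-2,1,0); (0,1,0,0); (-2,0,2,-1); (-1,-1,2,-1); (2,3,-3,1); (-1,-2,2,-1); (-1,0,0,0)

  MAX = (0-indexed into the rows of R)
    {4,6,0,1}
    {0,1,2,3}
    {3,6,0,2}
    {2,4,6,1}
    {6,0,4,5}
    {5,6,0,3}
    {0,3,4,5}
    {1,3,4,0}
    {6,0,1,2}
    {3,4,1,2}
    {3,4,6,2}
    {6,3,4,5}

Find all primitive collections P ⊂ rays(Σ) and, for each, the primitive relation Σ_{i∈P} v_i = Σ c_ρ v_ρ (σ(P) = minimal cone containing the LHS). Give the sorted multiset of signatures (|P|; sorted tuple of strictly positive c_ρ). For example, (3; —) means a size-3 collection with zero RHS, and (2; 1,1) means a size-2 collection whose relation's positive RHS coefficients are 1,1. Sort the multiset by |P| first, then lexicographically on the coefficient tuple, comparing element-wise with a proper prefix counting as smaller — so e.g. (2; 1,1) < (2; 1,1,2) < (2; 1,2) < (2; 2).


5 minimal non-faces of Δ(Σ) (on 7 rays):

  • {1,5}:  v_{1} + v_{5} = v_{3}  ⟹  sig = (2; 1)
  • {2,5}:  v_{2} + v_{5} = 2·v_{3} + v_{6}  ⟹  sig = (2; 1,2)
  • {0,2,4}:  v_{0} + v_{2} + v_{4} = v_{1}  ⟹  sig = (3; 1)
  • {1,3,6}:  v_{1} + v_{3} + v_{6} = v_{2}  ⟹  sig = (3; 1)
  • {0,3,4,6}:  v_{0} + v_{3} + v_{4} + v_{6} = 0  ⟹  sig = (4; —)

so the primitive-relation signature multiset is
{ (2; 1),  (2; 1,2),  (3; 1) ×2,  (4; —) }


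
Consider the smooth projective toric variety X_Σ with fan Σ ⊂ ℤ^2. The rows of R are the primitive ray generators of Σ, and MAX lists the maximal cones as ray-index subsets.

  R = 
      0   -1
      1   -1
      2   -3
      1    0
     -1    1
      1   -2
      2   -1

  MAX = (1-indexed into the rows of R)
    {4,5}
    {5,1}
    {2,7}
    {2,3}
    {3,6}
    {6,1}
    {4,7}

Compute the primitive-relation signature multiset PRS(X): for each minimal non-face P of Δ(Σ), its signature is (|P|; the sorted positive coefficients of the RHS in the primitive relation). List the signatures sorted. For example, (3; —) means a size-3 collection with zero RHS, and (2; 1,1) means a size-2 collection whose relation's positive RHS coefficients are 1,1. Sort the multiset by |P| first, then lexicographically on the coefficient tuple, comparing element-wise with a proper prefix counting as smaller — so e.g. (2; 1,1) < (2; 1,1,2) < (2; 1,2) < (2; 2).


|primitive collections| = 14. Relations:

  {2,5}:  v_{2} + v_{5} = 0  ⟹  sig = (2; —)
  {1,2}:  v_{1} + v_{2} = v_{6}  ⟹  sig = (2; 1)
  {1,4}:  v_{1} + v_{4} = v_{2}  ⟹  sig = (2; 1)
  {2,4}:  v_{2} + v_{4} = v_{7}  ⟹  sig = (2; 1)
  {2,6}:  v_{2} + v_{6} = v_{3}  ⟹  sig = (2; 1)
  {3,5}:  v_{3} + v_{5} = v_{6}  ⟹  sig = (2; 1)
  {5,6}:  v_{5} + v_{6} = v_{1}  ⟹  sig = (2; 1)
  {5,7}:  v_{5} + v_{7} = v_{4}  ⟹  sig = (2; 1)
  {1,3}:  v_{1} + v_{3} = 2·v_{6}  ⟹  sig = (2; 2)
  {1,7}:  v_{1} + v_{7} = 2·v_{2}  ⟹  sig = (2; 2)
  {4,6}:  v_{4} + v_{6} = 2·v_{2}  ⟹  sig = (2; 2)
  {3,4}:  v_{3} + v_{4} = 3·v_{2}  ⟹  sig = (2; 3)
  {6,7}:  v_{6} + v_{7} = 3·v_{2}  ⟹  sig = (2; 3)
  {3,7}:  v_{3} + v_{7} = 4·v_{2}  ⟹  sig = (2; 4)

Signatures (|P|; sorted positive RHS coefficients), sorted:
    (2; —)
    (2; 1)
    (2; 1)
    (2; 1)
    (2; 1)
    (2; 1)
    (2; 1)
    (2; 1)
    (2; 2)
    (2; 2)
    (2; 2)
    (2; 3)
    (2; 3)
    (2; 4)


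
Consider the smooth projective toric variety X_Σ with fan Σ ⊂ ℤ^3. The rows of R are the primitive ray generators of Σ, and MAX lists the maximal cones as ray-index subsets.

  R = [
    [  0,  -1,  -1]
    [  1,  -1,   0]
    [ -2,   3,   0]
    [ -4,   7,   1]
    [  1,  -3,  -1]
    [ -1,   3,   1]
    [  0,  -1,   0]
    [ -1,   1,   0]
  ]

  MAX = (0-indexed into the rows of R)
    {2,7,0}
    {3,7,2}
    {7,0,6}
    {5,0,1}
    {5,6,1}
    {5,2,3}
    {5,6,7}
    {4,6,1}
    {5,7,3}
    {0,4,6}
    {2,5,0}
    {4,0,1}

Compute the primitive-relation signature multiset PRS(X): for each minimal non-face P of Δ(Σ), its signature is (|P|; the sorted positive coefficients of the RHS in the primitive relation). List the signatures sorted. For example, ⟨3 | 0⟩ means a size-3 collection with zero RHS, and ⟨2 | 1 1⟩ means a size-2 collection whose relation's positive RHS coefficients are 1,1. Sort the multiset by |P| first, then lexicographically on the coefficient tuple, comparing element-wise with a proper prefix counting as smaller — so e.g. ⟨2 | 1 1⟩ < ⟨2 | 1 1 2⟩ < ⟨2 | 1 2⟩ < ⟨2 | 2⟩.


14 minimal non-faces of Δ(Σ) (on 8 rays):

  {1,7}:  v_{1} + v_{7} = 0 — sig = ⟨2 | 0⟩
  {4,5}:  v_{4} + v_{5} = 0 — sig = ⟨2 | 0⟩
  {1,2}:  v_{1} + v_{2} = v_{0} + v_{5} — sig = ⟨2 | 1 1⟩
  {1,3}:  v_{1} + v_{3} = v_{2} + v_{5} — sig = ⟨2 | 1 1⟩
  {2,4}:  v_{2} + v_{4} = v_{0} + v_{7} — sig = ⟨2 | 1 1⟩
  {3,4}:  v_{3} + v_{4} = v_{2} + v_{7} — sig = ⟨2 | 1 1⟩
  {4,7}:  v_{4} + v_{7} = v_{0} + v_{6} — sig = ⟨2 | 1 1⟩
  {3,6}:  v_{3} + v_{6} = v_{5} + 3·v_{7} — sig = ⟨2 | 1 3⟩
  {0,3}:  v_{0} + v_{3} = 2·v_{2} — sig = ⟨2 | 2⟩
  {2,6}:  v_{2} + v_{6} = 2·v_{7} — sig = ⟨2 | 2⟩
  {0,1,6}:  v_{0} + v_{1} + v_{6} = v_{4} — sig = ⟨3 | 1⟩
  {0,5,6}:  v_{0} + v_{5} + v_{6} = v_{7} — sig = ⟨3 | 1⟩
  {0,5,7}:  v_{0} + v_{5} + v_{7} = v_{2} — sig = ⟨3 | 1⟩
  {2,5,7}:  v_{2} + v_{5} + v_{7} = v_{3} — sig = ⟨3 | 1⟩

so the primitive-relation signature multiset is
[⟨2 | 0⟩, ⟨2 | 0⟩, ⟨2 | 1 1⟩, ⟨2 | 1 1⟩, ⟨2 | 1 1⟩, ⟨2 | 1 1⟩, ⟨2 | 1 1⟩, ⟨2 | 1 3⟩, ⟨2 | 2⟩, ⟨2 | 2⟩, ⟨3 | 1⟩, ⟨3 | 1⟩, ⟨3 | 1⟩, ⟨3 | 1⟩]


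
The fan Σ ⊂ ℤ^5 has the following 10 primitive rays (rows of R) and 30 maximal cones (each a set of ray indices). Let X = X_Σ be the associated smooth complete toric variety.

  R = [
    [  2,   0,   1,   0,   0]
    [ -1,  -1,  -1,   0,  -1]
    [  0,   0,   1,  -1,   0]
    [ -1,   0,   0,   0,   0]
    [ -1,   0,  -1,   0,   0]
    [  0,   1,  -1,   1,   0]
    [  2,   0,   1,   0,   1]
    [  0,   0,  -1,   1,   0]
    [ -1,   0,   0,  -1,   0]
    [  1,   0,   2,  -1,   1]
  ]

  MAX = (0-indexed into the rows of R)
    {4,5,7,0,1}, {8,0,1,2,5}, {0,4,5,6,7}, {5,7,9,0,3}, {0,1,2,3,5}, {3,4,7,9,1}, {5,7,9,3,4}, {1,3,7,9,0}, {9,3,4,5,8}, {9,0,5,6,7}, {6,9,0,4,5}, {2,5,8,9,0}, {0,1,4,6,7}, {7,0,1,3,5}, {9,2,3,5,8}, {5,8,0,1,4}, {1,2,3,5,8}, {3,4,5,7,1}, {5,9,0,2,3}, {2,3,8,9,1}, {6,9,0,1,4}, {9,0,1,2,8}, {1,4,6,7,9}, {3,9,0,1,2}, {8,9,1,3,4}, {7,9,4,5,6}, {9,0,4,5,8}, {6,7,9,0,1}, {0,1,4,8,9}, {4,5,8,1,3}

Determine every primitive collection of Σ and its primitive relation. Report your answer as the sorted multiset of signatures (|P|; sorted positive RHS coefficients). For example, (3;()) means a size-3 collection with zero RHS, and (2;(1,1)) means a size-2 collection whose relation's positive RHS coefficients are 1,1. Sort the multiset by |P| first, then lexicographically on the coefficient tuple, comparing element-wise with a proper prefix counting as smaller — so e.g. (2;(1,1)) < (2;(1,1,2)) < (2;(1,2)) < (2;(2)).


|primitive collections| = 11. Relations:

  • {2,7}:  v_{2} + v_{7} = 0  ⟹  sig = (2;())
  • {2,4}:  v_{2} + v_{4} = v_{8}  ⟹  sig = (2;(1))
  • {7,8}:  v_{7} + v_{8} = v_{4}  ⟹  sig = (2;(1))
  • {3,6}:  v_{3} + v_{6} = v_{7} + v_{9}  ⟹  sig = (2;(1,1))
  • {2,6}:  v_{2} + v_{6} = v_{0} + v_{4} + v_{9}  ⟹  sig = (2;(1,1,1))
  • {6,8}:  v_{6} + v_{8} = v_{0} + 2·v_{4} + v_{9}  ⟹  sig = (2;(1,1,2))
  • {0,3,4}:  v_{0} + v_{3} + v_{4} = 0  ⟹  sig = (3;())
  • {1,5,9}:  v_{1} + v_{5} + v_{9} = 0  ⟹  sig = (3;())
  • {0,3,8}:  v_{0} + v_{3} + v_{8} = v_{2}  ⟹  sig = (3;(1))
  • {1,5,6}:  v_{1} + v_{5} + v_{6} = v_{0} + v_{4} + v_{7}  ⟹  sig = (3;(1,1,1))
  • {0,4,7,9}:  v_{0} + v_{4} + v_{7} + v_{9} = v_{6}  ⟹  sig = (4;(1))

Signatures (|P|; sorted positive RHS coefficients), sorted:
[(2;()), (2;(1)), (2;(1)), (2;(1,1)), (2;(1,1,1)), (2;(1,1,2)), (3;()), (3;()), (3;(1)), (3;(1,1,1)), (4;(1))]


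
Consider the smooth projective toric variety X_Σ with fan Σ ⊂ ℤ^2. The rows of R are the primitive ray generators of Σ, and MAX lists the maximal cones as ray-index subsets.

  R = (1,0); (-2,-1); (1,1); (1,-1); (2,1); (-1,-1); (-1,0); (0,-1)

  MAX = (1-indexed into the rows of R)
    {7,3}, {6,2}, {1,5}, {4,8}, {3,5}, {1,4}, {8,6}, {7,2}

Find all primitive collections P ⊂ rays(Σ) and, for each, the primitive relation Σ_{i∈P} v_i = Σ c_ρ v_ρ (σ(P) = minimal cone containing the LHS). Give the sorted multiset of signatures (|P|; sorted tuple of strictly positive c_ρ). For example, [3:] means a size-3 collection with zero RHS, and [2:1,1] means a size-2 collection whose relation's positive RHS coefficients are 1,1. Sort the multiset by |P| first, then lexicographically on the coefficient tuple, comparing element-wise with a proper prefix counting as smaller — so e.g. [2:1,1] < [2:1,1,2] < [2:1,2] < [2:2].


20 collections generate NE(X_Σ); each relation:

  {1,7}:  v_{1} + v_{7} = 0  →  sig = [2:]
  {2,5}:  v_{2} + v_{5} = 0  →  sig = [2:]
  {3,6}:  v_{3} + v_{6} = 0  →  sig = [2:]
  {1,2}:  v_{1} + v_{2} = v_{6}  →  sig = [2:1]
  {1,3}:  v_{1} + v_{3} = v_{5}  →  sig = [2:1]
  {1,6}:  v_{1} + v_{6} = v_{8}  →  sig = [2:1]
  {1,8}:  v_{1} + v_{8} = v_{4}  →  sig = [2:1]
  {2,3}:  v_{2} + v_{3} = v_{7}  →  sig = [2:1]
  {3,8}:  v_{3} + v_{8} = v_{1}  →  sig = [2:1]
  {4,7}:  v_{4} + v_{7} = v_{8}  →  sig = [2:1]
  {5,6}:  v_{5} + v_{6} = v_{1}  →  sig = [2:1]
  {5,7}:  v_{5} + v_{7} = v_{3}  →  sig = [2:1]
  {6,7}:  v_{6} + v_{7} = v_{2}  →  sig = [2:1]
  {7,8}:  v_{7} + v_{8} = v_{6}  →  sig = [2:1]
  {2,4}:  v_{2} + v_{4} = v_{6} + v_{8}  →  sig = [2:1,1]
  {2,8}:  v_{2} + v_{8} = 2·v_{6}  →  sig = [2:2]
  {3,4}:  v_{3} + v_{4} = 2·v_{1}  →  sig = [2:2]
  {4,6}:  v_{4} + v_{6} = 2·v_{8}  →  sig = [2:2]
  {5,8}:  v_{5} + v_{8} = 2·v_{1}  →  sig = [2:2]
  {4,5}:  v_{4} + v_{5} = 3·v_{1}  →  sig = [2:3]

Hence PRS(X_Σ) =
    |P|=2: 20 collections, coeffs (), (), (), (1), (1), (1), (1), (1), (1), (1), (1), (1), (1), (1), (1,1), (2), (2), (2), (2), (3)


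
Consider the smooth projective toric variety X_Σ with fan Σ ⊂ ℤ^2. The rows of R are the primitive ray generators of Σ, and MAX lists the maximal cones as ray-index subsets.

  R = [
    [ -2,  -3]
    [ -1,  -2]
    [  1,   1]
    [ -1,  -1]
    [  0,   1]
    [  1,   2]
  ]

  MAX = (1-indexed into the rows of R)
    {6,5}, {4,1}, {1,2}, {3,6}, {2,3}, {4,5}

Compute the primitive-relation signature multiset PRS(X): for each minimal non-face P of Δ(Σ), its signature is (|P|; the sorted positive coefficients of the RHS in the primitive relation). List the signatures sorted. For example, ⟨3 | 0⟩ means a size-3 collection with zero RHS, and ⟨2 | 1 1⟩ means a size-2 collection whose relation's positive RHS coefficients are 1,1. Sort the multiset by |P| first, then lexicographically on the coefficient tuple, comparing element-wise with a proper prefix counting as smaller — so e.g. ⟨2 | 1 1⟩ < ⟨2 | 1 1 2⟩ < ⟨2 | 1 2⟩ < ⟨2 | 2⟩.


9 minimal non-faces of Δ(Σ) (on 6 rays):

  P = {2,6}:  v_{2} + v_{6} = 0 ; sig = ⟨2 | 0⟩
  P = {3,4}:  v_{3} + v_{4} = 0 ; sig = ⟨2 | 0⟩
  P = {1,3}:  v_{1} + v_{3} = v_{2} ; sig = ⟨2 | 1⟩
  P = {1,6}:  v_{1} + v_{6} = v_{4} ; sig = ⟨2 | 1⟩
  P = {2,4}:  v_{2} + v_{4} = v_{1} ; sig = ⟨2 | 1⟩
  P = {2,5}:  v_{2} + v_{5} = v_{4} ; sig = ⟨2 | 1⟩
  P = {3,5}:  v_{3} + v_{5} = v_{6} ; sig = ⟨2 | 1⟩
  P = {4,6}:  v_{4} + v_{6} = v_{5} ; sig = ⟨2 | 1⟩
  P = {1,5}:  v_{1} + v_{5} = 2·v_{4} ; sig = ⟨2 | 2⟩

so the primitive-relation signature multiset is
    ⟨2 | 0⟩
    ⟨2 | 0⟩
    ⟨2 | 1⟩
    ⟨2 | 1⟩
    ⟨2 | 1⟩
    ⟨2 | 1⟩
    ⟨2 | 1⟩
    ⟨2 | 1⟩
    ⟨2 | 2⟩


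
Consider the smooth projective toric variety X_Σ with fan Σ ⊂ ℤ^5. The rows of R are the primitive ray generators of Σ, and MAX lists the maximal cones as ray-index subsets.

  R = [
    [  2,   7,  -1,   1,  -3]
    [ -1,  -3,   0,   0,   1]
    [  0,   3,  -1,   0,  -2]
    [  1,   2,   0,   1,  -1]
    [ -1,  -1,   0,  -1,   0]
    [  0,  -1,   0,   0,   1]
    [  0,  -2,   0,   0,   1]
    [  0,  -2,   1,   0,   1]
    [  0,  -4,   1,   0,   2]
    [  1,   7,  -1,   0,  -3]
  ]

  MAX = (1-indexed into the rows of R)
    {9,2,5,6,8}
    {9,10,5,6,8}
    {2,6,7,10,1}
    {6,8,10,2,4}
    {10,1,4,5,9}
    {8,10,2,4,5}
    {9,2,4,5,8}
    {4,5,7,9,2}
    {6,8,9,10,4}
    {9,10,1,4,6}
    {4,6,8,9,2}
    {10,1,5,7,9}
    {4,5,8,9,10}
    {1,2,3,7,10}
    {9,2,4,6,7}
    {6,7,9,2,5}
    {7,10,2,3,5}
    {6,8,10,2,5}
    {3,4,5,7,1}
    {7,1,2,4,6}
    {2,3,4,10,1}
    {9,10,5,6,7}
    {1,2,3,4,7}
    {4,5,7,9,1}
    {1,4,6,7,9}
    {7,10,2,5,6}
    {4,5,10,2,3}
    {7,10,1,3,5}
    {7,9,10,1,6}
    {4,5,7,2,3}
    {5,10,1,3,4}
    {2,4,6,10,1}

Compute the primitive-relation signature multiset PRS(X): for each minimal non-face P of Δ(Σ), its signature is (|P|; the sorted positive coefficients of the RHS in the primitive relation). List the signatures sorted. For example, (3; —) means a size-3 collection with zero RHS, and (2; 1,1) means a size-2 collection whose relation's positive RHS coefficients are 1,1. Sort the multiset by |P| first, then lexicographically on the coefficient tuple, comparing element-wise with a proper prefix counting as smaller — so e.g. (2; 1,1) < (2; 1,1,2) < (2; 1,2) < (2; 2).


|primitive collections| = 11. Relations:

  • {7,8}:  v_{7} + v_{8} = v_{9} ; sig = (2; 1)
  • {3,8}:  v_{3} + v_{8} = v_{4} + v_{5} ; sig = (2; 1,1)
  • {1,8}:  v_{1} + v_{8} = v_{4} + v_{9} + v_{10} ; sig = (2; 1,1,1)
  • {3,6}:  v_{3} + v_{6} = v_{2} + v_{7} + v_{10} ; sig = (2; 1,1,1)
  • {3,9}:  v_{3} + v_{9} = v_{4} + v_{5} + v_{7} ; sig = (2; 1,1,1)
  • {2,9,10}:  v_{2} + v_{9} + v_{10} = 0 ; sig = (3; —)
  • {4,5,6}:  v_{4} + v_{5} + v_{6} = 0 ; sig = (3; —)
  • {1,2,5}:  v_{1} + v_{2} + v_{5} = v_{3} ; sig = (3; 1)
  • {4,7,10}:  v_{4} + v_{7} + v_{10} = v_{1} ; sig = (3; 1)
  • {1,2,9}:  v_{1} + v_{2} + v_{9} = v_{4} + v_{7} ; sig = (3; 1,1)
  • {1,5,6}:  v_{1} + v_{5} + v_{6} = v_{7} + v_{10} ; sig = (3; 1,1)

so the primitive-relation signature multiset is
{ (2; 1),  (2; 1,1),  (2; 1,1,1) ×3,  (3; —) ×2,  (3; 1) ×2,  (3; 1,1) ×2 }


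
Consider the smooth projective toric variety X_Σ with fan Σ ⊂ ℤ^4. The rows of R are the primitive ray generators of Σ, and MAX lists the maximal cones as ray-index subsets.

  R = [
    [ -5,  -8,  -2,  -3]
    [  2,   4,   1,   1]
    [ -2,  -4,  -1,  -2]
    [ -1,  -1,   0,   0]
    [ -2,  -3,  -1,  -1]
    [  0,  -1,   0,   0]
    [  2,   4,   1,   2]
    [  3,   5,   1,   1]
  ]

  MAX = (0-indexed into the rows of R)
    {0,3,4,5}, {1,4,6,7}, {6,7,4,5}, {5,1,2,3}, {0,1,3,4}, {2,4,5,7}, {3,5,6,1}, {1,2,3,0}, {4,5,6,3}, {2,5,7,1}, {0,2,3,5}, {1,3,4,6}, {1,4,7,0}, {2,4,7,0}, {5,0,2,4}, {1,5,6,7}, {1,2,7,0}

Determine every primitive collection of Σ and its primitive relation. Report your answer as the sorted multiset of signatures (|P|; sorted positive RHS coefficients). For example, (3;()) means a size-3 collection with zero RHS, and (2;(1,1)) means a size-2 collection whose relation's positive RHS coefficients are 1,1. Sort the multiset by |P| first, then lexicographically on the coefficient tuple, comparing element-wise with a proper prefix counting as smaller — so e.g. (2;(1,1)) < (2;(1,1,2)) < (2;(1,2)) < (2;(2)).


Primitive collections (8):

  P = {2,6}:  v_{2} + v_{6} = 0 — sig = (2;())
  P = {3,7}:  v_{3} + v_{7} = v_{1} — sig = (2;(1))
  P = {0,6}:  v_{0} + v_{6} = v_{3} + v_{4} — sig = (2;(1,1))
  P = {1,4,5}:  v_{1} + v_{4} + v_{5} = 0 — sig = (3;())
  P = {0,5,7}:  v_{0} + v_{5} + v_{7} = v_{2} — sig = (3;(1))
  P = {2,3,4}:  v_{2} + v_{3} + v_{4} = v_{0} — sig = (3;(1))
  P = {0,1,5}:  v_{0} + v_{1} + v_{5} = v_{2} + v_{3} — sig = (3;(1,1))
  P = {1,2,4}:  v_{1} + v_{2} + v_{4} = v_{0} + v_{7} — sig = (3;(1,1))

Sorted signature multiset PRS(X):
[(2;()), (2;(1)), (2;(1,1)), (3;()), (3;(1)), (3;(1)), (3;(1,1)), (3;(1,1))]


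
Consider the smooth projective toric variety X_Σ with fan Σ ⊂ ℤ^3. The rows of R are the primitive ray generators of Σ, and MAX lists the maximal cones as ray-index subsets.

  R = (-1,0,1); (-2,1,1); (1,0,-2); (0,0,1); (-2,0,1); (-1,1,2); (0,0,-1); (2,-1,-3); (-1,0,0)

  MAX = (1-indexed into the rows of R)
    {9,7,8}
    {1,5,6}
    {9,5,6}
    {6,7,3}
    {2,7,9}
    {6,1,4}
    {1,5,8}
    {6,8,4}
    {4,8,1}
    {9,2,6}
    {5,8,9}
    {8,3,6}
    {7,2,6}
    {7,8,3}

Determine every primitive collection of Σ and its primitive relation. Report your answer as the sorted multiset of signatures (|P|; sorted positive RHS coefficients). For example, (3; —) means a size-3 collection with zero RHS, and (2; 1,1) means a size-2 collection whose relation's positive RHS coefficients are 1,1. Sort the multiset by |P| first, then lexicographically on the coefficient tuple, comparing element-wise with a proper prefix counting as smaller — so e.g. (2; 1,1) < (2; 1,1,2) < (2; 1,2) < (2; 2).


Δ(Σ) — 9 vertices, 20 min non-faces:

  P={4,7}:  v_{4} + v_{7} = 0  →  sig = (2; —)
  P={1,3}:  v_{1} + v_{3} = v_{7}  →  sig = (2; 1)
  P={1,7}:  v_{1} + v_{7} = v_{9}  →  sig = (2; 1)
  P={1,9}:  v_{1} + v_{9} = v_{5}  →  sig = (2; 1)
  P={4,9}:  v_{4} + v_{9} = v_{1}  →  sig = (2; 1)
  P={2,4}:  v_{2} + v_{4} = v_{6} + v_{9}  →  sig = (2; 1,1)
  P={3,4}:  v_{3} + v_{4} = v_{6} + v_{8}  →  sig = (2; 1,1)
  P={3,5}:  v_{3} + v_{5} = v_{7} + v_{9}  →  sig = (2; 1,1)
  P={1,2}:  v_{1} + v_{2} = v_{6} + 2·v_{9}  →  sig = (2; 1,2)
  P={2,3}:  v_{2} + v_{3} = v_{6} + 3·v_{7}  →  sig = (2; 1,3)
  P={2,5}:  v_{2} + v_{5} = v_{6} + 3·v_{9}  →  sig = (2; 1,3)
  P={2,8}:  v_{2} + v_{8} = 2·v_{7}  →  sig = (2; 2)
  P={3,9}:  v_{3} + v_{9} = 2·v_{7}  →  sig = (2; 2)
  P={4,5}:  v_{4} + v_{5} = 2·v_{1}  →  sig = (2; 2)
  P={5,7}:  v_{5} + v_{7} = 2·v_{9}  →  sig = (2; 2)
  P={1,6,8}:  v_{1} + v_{6} + v_{8} = 0  →  sig = (3; —)
  P={5,6,8}:  v_{5} + v_{6} + v_{8} = v_{9}  →  sig = (3; 1)
  P={6,7,8}:  v_{6} + v_{7} + v_{8} = v_{3}  →  sig = (3; 1)
  P={6,7,9}:  v_{6} + v_{7} + v_{9} = v_{2}  →  sig = (3; 1)
  P={6,8,9}:  v_{6} + v_{8} + v_{9} = v_{7}  →  sig = (3; 1)

Sorted signature multiset PRS(X):
    (2; —)
    (2; 1)
    (2; 1)
    (2; 1)
    (2; 1)
    (2; 1,1)
    (2; 1,1)
    (2; 1,1)
    (2; 1,2)
    (2; 1,3)
    (2; 1,3)
    (2; 2)
    (2; 2)
    (2; 2)
    (2; 2)
    (3; —)
    (3; 1)
    (3; 1)
    (3; 1)
    (3; 1)


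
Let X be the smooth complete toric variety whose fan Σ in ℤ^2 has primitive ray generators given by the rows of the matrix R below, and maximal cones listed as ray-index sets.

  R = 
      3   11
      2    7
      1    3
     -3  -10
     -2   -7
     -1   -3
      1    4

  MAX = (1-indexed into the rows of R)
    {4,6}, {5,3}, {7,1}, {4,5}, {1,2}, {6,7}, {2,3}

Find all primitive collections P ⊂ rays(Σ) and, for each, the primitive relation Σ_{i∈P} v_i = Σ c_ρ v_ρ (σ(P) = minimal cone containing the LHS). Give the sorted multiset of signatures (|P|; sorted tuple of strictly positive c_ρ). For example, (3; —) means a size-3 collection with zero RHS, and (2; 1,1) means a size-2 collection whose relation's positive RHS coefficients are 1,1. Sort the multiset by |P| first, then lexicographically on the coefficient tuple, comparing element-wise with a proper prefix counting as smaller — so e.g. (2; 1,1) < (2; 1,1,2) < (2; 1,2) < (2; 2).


Primitive collections (14):

  • {2,5}:  v_{2} + v_{5} = 0  ⟹  sig = (2; —)
  • {3,6}:  v_{3} + v_{6} = 0  ⟹  sig = (2; —)
  • {1,5}:  v_{1} + v_{5} = v_{7}  ⟹  sig = (2; 1)
  • {2,4}:  v_{2} + v_{4} = v_{6}  ⟹  sig = (2; 1)
  • {2,6}:  v_{2} + v_{6} = v_{7}  ⟹  sig = (2; 1)
  • {2,7}:  v_{2} + v_{7} = v_{1}  ⟹  sig = (2; 1)
  • {3,4}:  v_{3} + v_{4} = v_{5}  ⟹  sig = (2; 1)
  • {3,7}:  v_{3} + v_{7} = v_{2}  ⟹  sig = (2; 1)
  • {5,6}:  v_{5} + v_{6} = v_{4}  ⟹  sig = (2; 1)
  • {5,7}:  v_{5} + v_{7} = v_{6}  ⟹  sig = (2; 1)
  • {1,4}:  v_{1} + v_{4} = v_{6} + v_{7}  ⟹  sig = (2; 1,1)
  • {1,3}:  v_{1} + v_{3} = 2·v_{2}  ⟹  sig = (2; 2)
  • {1,6}:  v_{1} + v_{6} = 2·v_{7}  ⟹  sig = (2; 2)
  • {4,7}:  v_{4} + v_{7} = 2·v_{6}  ⟹  sig = (2; 2)

Sorted signature multiset PRS(X):
    (2; —)
    (2; —)
    (2; 1)
    (2; 1)
    (2; 1)
    (2; 1)
    (2; 1)
    (2; 1)
    (2; 1)
    (2; 1)
    (2; 1,1)
    (2; 2)
    (2; 2)
    (2; 2)


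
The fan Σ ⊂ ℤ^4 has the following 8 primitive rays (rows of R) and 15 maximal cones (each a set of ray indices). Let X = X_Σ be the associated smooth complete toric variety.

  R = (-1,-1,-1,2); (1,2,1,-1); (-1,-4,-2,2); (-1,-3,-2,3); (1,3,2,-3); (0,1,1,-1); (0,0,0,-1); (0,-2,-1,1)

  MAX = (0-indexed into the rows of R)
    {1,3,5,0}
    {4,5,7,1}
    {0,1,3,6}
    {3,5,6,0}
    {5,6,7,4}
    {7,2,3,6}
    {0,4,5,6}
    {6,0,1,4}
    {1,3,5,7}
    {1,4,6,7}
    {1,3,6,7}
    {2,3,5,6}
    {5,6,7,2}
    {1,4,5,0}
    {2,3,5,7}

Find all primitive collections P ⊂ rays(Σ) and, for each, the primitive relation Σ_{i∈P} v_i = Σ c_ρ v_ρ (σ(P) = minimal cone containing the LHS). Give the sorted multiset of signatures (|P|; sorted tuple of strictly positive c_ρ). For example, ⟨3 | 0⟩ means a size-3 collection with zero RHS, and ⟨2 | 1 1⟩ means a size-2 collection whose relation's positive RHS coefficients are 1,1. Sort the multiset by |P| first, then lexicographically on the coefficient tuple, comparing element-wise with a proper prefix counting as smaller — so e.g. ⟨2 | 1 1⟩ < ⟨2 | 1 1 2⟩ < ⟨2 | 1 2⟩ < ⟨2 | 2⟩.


7 minimal non-faces of Δ(Σ) (on 8 rays):

  • {3,4}:  v_{3} + v_{4} = 0  so sig = ⟨2 | 0⟩
  • {0,7}:  v_{0} + v_{7} = v_{3}  so sig = ⟨2 | 1⟩
  • {1,2}:  v_{1} + v_{2} = v_{7}  so sig = ⟨2 | 1⟩
  • {2,4}:  v_{2} + v_{4} = v_{5} + v_{6} + v_{7}  so sig = ⟨2 | 1 1 1⟩
  • {0,2}:  v_{0} + v_{2} = 2·v_{3} + v_{5} + v_{6}  so sig = ⟨2 | 1 1 2⟩
  • {1,5,6}:  v_{1} + v_{5} + v_{6} = v_{4}  so sig = ⟨3 | 1⟩
  • {3,5,6,7}:  v_{3} + v_{5} + v_{6} + v_{7} = v_{2}  so sig = ⟨4 | 1⟩

Hence PRS(X_Σ) =
[⟨2 | 0⟩, ⟨2 | 1⟩, ⟨2 | 1⟩, ⟨2 | 1 1 1⟩, ⟨2 | 1 1 2⟩, ⟨3 | 1⟩, ⟨4 | 1⟩]
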